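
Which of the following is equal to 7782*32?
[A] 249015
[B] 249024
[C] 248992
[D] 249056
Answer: B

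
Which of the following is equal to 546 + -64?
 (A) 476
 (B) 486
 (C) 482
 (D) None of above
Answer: C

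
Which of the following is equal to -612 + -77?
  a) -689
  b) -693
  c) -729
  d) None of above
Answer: a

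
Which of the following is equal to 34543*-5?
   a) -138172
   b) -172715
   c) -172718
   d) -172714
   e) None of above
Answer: b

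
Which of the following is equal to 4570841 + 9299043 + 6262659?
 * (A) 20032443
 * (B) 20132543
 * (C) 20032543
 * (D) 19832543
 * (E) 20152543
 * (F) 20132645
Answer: B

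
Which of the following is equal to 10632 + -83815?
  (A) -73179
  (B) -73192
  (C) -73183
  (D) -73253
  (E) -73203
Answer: C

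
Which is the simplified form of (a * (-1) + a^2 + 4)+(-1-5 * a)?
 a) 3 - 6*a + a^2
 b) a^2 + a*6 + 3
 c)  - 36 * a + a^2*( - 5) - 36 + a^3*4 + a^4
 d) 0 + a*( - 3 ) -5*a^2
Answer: a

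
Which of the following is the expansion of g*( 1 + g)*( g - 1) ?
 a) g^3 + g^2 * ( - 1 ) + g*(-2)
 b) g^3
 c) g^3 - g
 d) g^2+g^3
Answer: c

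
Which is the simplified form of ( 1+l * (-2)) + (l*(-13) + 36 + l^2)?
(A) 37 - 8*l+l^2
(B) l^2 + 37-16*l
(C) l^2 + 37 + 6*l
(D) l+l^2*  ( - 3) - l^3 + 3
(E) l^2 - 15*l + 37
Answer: E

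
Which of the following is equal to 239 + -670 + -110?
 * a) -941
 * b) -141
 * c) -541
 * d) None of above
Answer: c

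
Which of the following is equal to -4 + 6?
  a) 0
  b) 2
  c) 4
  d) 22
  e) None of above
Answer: b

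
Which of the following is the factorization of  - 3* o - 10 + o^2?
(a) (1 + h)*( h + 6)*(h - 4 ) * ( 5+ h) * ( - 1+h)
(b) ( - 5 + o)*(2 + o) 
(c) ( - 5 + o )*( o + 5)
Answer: b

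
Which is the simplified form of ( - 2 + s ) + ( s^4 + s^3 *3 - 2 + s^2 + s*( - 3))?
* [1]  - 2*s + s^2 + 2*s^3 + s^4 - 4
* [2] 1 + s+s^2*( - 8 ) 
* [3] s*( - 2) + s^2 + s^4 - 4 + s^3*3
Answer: 3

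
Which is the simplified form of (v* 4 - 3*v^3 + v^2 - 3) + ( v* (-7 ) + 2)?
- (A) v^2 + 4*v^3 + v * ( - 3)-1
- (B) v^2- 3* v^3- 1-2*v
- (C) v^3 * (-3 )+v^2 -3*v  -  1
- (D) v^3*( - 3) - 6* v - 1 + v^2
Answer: C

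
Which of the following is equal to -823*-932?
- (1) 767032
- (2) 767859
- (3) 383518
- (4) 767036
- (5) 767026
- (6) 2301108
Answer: 4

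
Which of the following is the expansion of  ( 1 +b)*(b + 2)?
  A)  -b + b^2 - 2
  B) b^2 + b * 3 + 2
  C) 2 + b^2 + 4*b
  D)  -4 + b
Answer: B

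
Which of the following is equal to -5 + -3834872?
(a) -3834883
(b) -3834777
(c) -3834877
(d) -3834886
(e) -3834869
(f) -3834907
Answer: c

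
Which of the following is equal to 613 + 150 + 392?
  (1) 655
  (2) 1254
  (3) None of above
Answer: 3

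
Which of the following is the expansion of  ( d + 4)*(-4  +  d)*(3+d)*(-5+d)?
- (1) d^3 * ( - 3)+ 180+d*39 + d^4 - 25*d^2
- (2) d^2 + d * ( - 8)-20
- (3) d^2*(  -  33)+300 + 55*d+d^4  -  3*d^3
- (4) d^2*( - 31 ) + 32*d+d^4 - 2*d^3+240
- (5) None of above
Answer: 4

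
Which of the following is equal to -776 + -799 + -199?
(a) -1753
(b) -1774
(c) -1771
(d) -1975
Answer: b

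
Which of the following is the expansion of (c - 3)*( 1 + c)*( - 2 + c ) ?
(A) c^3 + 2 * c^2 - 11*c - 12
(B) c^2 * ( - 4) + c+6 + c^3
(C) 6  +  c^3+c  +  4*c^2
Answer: B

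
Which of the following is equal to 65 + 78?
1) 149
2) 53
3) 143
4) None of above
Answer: 3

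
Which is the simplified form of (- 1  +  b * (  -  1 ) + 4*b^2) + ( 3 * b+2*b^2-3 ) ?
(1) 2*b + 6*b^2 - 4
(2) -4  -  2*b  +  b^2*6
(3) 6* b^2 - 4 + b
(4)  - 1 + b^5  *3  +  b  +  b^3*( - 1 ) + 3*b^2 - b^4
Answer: 1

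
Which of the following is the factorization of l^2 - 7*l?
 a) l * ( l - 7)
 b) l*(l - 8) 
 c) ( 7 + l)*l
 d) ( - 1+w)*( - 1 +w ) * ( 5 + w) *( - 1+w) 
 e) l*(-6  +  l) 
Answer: a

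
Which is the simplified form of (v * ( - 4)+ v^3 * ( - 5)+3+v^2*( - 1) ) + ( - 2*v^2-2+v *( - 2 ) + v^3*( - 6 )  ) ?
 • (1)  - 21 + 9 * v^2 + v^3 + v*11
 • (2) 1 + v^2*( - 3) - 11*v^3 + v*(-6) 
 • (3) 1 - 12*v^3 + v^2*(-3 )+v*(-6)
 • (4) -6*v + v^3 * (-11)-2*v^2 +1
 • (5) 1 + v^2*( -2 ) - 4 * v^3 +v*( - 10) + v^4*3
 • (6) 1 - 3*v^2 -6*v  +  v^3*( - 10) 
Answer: 2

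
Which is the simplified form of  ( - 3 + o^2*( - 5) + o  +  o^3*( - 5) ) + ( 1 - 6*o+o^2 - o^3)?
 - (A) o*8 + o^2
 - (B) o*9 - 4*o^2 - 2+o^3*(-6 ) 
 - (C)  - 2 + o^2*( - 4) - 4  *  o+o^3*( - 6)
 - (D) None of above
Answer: D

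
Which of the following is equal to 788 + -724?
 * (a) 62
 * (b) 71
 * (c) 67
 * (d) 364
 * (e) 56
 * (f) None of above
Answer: f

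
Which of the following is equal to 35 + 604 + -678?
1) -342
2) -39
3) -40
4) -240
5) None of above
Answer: 2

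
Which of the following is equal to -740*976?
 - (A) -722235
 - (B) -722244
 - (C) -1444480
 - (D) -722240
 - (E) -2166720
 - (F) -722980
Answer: D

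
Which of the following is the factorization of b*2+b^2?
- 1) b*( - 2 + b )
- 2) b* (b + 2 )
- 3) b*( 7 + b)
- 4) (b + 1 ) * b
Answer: 2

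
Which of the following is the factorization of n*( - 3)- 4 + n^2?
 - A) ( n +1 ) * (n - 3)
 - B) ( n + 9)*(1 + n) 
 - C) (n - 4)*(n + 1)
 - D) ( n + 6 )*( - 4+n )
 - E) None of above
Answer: C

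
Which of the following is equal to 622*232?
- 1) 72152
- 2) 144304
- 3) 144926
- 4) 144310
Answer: 2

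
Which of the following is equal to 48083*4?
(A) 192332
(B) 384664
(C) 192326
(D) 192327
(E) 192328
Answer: A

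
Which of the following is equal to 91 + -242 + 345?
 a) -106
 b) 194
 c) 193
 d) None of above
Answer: b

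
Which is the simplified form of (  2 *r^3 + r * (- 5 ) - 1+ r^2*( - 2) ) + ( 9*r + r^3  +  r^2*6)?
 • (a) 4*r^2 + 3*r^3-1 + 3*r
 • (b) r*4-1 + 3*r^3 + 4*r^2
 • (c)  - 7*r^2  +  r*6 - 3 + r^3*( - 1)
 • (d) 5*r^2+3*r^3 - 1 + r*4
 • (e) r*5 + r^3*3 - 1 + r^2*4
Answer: b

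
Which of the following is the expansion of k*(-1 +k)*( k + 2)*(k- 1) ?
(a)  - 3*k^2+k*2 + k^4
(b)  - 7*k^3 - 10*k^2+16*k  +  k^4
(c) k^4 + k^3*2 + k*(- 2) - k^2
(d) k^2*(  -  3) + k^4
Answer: a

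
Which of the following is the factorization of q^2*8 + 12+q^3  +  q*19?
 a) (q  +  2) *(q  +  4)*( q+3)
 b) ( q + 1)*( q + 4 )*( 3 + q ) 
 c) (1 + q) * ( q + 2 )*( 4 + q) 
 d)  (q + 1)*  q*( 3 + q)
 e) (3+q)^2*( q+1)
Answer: b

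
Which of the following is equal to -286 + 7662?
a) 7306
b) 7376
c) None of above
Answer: b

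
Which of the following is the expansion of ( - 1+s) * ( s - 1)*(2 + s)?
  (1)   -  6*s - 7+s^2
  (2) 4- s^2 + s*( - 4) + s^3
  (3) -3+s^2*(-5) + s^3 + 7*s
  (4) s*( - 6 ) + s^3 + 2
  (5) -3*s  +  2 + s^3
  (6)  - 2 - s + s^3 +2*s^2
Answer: 5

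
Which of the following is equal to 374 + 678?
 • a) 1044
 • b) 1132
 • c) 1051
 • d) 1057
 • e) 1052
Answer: e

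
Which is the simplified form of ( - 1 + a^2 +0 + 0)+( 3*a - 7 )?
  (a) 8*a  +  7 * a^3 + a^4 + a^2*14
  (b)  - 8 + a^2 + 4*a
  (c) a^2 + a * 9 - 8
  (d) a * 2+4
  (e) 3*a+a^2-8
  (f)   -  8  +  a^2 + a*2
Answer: e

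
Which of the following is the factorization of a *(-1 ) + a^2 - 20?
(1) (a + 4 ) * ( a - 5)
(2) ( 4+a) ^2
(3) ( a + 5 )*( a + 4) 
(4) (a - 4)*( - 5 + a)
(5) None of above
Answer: 1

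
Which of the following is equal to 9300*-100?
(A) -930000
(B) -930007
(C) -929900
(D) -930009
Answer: A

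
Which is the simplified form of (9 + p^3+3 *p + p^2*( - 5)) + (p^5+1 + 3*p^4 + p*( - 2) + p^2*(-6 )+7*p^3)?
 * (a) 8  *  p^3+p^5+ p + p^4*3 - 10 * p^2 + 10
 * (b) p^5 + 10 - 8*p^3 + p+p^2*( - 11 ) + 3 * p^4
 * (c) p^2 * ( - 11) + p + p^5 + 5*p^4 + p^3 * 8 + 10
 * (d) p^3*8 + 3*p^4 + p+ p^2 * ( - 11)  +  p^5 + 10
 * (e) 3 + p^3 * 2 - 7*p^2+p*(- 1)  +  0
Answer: d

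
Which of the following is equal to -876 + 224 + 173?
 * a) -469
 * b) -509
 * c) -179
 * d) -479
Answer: d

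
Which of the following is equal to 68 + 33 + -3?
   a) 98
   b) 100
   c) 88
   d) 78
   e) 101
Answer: a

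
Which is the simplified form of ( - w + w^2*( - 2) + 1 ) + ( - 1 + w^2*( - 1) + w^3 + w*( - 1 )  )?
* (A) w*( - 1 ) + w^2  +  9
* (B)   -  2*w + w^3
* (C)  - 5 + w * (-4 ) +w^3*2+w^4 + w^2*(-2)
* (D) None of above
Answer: D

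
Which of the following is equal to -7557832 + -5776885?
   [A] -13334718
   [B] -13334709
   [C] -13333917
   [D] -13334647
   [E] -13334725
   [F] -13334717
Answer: F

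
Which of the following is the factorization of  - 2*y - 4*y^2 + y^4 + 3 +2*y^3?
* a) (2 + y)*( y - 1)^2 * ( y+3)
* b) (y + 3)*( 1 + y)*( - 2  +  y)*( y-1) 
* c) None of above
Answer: c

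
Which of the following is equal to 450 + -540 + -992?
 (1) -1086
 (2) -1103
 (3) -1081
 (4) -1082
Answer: 4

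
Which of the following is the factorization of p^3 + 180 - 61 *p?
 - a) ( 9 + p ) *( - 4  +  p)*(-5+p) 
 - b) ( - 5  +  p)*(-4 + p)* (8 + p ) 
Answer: a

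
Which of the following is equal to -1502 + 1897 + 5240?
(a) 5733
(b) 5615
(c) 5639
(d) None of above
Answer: d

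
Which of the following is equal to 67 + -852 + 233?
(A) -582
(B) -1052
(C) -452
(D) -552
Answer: D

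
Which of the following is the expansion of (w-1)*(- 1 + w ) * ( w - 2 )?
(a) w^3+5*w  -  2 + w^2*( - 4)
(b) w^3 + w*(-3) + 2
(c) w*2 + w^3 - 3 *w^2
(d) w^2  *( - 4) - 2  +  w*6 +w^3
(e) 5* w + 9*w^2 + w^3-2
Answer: a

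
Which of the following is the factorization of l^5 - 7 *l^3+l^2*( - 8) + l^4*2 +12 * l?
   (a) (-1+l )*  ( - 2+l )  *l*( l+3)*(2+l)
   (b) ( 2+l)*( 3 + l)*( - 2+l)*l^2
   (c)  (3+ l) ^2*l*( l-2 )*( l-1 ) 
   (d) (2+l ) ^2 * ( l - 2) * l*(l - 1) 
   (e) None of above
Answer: a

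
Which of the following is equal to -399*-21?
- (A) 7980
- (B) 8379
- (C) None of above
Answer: B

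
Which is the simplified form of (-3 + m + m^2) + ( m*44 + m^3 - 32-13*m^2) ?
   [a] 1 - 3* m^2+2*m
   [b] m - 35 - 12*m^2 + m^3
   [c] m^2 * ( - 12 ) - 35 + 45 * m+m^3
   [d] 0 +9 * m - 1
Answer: c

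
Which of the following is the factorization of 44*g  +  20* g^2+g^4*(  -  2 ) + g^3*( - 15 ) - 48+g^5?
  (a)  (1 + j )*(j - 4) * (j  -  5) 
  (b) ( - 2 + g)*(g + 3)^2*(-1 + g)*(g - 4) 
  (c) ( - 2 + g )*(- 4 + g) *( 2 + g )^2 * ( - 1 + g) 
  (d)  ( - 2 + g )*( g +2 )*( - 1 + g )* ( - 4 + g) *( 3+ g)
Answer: d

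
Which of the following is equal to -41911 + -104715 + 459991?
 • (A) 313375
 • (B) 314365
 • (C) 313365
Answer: C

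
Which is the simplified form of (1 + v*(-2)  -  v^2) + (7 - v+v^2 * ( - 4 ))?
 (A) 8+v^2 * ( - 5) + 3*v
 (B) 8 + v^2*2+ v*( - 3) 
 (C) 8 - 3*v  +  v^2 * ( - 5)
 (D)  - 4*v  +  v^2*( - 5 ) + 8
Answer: C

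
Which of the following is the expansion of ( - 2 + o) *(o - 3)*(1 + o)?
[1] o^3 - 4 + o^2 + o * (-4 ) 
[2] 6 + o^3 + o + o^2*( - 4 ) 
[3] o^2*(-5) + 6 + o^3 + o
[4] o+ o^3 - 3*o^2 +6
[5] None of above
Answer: 2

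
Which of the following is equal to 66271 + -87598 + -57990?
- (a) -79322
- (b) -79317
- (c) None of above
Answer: b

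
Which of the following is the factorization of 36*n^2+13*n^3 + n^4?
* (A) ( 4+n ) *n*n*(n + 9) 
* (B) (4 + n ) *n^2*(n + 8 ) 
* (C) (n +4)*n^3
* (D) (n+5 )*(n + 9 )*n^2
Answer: A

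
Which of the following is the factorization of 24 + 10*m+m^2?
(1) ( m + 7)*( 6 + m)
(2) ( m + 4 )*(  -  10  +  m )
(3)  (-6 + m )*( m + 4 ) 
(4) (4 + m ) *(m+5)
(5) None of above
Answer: 5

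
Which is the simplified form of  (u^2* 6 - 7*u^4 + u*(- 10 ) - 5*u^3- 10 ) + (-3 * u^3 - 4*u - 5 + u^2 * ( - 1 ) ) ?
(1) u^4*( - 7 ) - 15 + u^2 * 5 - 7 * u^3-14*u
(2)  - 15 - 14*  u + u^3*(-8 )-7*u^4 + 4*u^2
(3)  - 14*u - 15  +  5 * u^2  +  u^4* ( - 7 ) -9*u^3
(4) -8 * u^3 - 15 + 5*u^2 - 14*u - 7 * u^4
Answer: 4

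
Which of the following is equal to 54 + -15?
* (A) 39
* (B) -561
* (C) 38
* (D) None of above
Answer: A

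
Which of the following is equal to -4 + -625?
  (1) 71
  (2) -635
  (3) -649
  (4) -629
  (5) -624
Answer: 4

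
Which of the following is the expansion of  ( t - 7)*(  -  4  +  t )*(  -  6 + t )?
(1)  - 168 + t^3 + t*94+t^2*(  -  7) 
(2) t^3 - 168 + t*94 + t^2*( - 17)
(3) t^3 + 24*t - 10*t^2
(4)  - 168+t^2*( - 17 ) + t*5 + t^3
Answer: 2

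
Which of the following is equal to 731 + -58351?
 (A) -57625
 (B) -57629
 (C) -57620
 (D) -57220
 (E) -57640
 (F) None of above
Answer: C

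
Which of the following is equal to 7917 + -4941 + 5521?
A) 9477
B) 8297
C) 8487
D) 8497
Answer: D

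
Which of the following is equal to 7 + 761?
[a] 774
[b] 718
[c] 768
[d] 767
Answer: c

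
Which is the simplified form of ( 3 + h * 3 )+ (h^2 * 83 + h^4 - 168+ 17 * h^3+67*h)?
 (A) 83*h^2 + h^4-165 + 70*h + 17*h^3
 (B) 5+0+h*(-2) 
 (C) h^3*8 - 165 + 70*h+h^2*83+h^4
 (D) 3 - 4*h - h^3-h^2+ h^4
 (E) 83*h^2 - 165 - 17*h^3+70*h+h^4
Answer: A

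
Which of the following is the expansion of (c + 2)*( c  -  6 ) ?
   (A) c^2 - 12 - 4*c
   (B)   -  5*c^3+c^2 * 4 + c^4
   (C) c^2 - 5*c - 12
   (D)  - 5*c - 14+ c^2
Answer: A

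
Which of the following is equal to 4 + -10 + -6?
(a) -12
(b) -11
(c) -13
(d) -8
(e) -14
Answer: a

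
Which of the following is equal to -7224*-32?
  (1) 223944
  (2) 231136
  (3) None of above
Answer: 3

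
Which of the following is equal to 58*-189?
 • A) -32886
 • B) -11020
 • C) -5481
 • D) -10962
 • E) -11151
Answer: D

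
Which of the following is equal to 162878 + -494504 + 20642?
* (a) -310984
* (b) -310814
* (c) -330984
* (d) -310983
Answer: a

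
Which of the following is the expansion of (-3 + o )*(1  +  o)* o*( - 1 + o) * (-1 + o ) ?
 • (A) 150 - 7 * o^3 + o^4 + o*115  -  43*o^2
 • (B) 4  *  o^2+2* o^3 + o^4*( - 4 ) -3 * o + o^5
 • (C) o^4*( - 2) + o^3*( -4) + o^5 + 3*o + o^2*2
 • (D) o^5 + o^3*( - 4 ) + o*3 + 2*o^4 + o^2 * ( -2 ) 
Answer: B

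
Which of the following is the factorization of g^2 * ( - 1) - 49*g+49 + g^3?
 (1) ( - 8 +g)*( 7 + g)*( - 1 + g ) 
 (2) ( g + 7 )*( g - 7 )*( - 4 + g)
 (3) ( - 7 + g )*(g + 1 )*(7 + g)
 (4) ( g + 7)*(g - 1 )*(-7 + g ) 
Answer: 4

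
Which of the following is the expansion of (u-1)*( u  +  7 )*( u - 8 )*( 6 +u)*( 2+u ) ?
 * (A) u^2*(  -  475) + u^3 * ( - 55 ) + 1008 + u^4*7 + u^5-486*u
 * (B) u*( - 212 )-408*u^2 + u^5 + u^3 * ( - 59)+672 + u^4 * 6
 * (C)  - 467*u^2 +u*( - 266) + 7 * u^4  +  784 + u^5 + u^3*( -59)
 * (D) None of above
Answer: B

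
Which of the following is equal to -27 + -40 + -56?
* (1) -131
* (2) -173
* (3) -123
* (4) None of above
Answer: 3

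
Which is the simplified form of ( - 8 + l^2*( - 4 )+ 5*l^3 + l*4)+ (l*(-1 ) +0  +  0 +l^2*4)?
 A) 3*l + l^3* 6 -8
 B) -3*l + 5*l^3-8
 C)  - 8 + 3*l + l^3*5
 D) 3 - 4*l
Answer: C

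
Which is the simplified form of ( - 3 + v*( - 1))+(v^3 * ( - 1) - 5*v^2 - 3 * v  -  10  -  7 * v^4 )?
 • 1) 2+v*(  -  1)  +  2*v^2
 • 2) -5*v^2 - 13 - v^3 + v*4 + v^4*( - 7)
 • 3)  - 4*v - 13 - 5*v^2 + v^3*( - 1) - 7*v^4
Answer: 3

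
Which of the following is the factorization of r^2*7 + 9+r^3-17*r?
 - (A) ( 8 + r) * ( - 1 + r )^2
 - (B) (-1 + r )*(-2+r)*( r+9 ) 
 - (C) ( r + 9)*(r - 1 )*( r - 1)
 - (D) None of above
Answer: C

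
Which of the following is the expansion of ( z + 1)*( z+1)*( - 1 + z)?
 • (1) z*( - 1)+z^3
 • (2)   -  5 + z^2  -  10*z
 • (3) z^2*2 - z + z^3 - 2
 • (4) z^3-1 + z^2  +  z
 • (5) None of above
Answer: 5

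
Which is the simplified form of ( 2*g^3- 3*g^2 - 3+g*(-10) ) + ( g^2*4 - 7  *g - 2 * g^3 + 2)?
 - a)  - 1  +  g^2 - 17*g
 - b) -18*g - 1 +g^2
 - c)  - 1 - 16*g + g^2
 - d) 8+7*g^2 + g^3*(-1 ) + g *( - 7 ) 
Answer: a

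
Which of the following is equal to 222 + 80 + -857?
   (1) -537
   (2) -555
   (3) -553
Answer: 2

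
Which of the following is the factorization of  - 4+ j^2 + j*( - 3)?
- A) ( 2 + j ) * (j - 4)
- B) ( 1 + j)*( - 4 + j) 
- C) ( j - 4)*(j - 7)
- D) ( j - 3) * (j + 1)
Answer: B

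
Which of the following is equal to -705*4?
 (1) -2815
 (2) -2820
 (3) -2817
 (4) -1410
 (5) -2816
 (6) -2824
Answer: 2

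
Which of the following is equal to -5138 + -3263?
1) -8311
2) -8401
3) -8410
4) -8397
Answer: 2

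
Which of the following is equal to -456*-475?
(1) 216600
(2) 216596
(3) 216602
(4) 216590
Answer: 1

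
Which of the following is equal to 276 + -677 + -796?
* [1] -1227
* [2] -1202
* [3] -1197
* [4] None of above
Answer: 3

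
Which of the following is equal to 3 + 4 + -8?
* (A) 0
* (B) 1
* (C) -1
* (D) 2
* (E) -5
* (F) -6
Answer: C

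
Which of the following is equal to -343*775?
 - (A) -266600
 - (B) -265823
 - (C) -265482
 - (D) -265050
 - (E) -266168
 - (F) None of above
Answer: F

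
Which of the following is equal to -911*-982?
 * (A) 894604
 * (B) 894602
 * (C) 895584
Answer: B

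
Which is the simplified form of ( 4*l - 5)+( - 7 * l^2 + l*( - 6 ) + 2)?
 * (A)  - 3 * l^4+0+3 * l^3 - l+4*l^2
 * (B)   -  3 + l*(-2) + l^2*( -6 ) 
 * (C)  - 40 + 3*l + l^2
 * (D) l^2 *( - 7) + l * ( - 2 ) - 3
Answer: D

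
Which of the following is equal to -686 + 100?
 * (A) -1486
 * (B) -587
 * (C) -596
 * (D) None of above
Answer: D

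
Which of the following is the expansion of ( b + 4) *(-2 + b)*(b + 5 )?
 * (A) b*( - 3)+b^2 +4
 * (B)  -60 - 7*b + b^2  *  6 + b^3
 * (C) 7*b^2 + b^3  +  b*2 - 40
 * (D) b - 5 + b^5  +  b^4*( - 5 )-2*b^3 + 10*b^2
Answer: C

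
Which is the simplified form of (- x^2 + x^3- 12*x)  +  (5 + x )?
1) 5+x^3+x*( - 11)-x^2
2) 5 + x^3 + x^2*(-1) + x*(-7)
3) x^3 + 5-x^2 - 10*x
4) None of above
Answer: 1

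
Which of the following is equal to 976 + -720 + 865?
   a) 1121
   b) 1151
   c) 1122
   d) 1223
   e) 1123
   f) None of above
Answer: a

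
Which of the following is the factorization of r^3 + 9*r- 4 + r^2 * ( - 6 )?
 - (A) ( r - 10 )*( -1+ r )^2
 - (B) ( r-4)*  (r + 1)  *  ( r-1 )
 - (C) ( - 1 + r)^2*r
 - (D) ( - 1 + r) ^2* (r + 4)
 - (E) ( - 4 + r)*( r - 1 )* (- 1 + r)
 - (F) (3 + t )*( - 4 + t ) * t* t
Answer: E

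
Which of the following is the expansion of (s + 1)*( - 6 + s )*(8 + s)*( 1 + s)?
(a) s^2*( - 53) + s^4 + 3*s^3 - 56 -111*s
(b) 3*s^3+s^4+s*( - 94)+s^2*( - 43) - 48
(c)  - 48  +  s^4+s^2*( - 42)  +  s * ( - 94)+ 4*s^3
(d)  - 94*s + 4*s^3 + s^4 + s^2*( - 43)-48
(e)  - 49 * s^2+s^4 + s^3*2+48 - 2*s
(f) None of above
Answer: d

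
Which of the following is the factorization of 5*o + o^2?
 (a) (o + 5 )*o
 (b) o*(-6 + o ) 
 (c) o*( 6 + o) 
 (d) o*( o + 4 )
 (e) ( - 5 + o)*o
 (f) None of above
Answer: a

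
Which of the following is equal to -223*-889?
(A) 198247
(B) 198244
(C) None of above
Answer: A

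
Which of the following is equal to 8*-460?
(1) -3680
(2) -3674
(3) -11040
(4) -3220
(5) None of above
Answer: 1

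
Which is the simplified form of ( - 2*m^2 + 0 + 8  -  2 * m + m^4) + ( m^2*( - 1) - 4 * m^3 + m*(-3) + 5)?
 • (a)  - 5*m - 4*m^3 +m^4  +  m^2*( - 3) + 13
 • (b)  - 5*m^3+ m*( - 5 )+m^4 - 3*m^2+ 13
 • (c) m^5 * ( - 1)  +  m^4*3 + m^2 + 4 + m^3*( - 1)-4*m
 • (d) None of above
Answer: a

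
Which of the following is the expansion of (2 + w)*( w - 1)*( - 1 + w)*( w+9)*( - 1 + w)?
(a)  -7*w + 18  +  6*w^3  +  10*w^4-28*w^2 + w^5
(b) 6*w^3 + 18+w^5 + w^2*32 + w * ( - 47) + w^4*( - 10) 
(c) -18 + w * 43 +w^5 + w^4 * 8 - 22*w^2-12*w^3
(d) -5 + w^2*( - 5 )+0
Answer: c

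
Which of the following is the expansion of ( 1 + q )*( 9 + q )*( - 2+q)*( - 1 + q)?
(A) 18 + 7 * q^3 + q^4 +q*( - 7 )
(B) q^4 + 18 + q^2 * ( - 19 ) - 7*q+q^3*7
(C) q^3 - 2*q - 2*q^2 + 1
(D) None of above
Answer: B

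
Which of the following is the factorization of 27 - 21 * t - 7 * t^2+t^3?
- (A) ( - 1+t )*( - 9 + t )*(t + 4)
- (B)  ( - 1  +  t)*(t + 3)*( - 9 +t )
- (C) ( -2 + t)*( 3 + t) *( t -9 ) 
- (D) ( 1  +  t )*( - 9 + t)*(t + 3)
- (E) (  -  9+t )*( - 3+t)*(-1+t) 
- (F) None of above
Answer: B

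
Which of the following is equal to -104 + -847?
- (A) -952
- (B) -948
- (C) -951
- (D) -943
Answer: C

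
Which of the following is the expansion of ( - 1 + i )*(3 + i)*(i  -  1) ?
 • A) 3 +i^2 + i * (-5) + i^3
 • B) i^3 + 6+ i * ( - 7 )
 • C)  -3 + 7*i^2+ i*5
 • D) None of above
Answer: A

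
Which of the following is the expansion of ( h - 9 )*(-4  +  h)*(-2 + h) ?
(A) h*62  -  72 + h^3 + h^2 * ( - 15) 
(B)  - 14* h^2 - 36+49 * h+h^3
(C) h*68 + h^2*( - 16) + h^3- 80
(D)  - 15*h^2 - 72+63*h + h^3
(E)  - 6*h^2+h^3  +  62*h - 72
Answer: A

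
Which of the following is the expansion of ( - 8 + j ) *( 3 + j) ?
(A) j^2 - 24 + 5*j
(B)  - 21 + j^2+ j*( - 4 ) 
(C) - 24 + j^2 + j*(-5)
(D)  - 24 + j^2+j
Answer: C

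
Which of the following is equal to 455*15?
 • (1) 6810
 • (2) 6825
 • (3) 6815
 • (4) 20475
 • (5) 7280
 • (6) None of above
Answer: 2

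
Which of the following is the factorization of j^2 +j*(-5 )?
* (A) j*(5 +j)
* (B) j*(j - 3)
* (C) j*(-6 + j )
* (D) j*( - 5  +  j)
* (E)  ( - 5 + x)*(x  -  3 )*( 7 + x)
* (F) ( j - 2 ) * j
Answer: D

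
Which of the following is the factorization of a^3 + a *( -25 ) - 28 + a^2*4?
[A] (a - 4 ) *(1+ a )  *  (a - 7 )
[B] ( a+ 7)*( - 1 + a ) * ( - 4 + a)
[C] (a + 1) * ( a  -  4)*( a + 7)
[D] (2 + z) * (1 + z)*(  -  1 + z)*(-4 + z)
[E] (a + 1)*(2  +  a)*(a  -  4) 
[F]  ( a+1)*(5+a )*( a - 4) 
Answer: C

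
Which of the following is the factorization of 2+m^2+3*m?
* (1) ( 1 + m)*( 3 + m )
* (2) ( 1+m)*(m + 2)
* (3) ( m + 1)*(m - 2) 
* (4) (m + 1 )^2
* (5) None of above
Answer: 2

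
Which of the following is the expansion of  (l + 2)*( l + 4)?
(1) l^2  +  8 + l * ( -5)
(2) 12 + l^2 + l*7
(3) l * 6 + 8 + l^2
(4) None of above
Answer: 3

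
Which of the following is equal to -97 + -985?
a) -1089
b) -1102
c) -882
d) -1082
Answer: d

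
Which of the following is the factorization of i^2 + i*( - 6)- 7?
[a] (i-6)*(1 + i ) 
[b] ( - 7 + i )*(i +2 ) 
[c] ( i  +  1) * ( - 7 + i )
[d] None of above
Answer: c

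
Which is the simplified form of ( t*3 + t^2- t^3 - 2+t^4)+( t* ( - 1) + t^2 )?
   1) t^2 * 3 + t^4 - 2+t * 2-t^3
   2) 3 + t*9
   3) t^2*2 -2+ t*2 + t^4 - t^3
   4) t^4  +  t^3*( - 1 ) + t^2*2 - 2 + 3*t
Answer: 3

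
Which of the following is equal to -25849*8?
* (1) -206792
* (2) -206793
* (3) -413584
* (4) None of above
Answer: 1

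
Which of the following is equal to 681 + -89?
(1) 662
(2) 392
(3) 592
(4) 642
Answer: 3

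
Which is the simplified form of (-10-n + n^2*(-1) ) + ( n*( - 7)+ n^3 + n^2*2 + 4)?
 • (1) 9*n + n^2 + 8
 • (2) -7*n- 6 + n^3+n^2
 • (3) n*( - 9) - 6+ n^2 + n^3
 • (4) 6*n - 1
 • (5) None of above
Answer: 5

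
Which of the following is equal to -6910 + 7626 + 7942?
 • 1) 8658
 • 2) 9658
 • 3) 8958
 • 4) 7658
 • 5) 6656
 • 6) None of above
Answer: 1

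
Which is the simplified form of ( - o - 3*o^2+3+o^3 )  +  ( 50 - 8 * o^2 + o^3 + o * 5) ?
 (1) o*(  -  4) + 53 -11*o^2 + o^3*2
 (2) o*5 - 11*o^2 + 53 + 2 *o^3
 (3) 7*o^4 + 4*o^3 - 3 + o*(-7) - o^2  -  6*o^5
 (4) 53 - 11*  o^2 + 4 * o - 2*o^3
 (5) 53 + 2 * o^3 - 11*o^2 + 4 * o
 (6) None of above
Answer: 5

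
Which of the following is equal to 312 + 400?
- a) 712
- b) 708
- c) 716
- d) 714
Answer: a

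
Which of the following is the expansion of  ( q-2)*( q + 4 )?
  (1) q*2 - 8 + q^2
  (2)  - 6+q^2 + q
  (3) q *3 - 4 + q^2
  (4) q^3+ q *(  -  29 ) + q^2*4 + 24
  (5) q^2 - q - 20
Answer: 1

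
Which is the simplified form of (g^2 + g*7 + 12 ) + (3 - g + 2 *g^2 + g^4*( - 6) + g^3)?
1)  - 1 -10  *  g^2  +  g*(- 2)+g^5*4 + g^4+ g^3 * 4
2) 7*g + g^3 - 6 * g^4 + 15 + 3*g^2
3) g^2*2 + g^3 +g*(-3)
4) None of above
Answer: 4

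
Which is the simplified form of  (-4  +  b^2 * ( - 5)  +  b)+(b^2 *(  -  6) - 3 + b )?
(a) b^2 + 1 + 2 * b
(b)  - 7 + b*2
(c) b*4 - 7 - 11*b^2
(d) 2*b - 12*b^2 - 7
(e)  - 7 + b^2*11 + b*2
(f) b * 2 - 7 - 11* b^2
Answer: f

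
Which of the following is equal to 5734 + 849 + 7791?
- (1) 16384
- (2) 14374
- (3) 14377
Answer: 2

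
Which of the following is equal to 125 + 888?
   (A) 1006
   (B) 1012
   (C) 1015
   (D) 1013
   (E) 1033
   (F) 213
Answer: D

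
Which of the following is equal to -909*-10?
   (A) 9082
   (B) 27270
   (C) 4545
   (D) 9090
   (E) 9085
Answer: D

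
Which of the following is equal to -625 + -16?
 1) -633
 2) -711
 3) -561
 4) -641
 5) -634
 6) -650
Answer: 4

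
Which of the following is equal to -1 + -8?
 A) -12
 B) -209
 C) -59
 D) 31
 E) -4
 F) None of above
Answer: F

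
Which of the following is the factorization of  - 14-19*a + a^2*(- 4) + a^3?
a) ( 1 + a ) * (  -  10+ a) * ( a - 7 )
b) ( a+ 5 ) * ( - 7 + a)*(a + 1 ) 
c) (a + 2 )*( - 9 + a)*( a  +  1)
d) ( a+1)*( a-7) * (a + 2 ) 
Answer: d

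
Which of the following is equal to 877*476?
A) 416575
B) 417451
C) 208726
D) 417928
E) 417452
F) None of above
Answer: E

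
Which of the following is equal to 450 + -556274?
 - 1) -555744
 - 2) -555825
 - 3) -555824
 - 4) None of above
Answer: 3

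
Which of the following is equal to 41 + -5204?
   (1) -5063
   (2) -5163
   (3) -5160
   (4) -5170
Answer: 2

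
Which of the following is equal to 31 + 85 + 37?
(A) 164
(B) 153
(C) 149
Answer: B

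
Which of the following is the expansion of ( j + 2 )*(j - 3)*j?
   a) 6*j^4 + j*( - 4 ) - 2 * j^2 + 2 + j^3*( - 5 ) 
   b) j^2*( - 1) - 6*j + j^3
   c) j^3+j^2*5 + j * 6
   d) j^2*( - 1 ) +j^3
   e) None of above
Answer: b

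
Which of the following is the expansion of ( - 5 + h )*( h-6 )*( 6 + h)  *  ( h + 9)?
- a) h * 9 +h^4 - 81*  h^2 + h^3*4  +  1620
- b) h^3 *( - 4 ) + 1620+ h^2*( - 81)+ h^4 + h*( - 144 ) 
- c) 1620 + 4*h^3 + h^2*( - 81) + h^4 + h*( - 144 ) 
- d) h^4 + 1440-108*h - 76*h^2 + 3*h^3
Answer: c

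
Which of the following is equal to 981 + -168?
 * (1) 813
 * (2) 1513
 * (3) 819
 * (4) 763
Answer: 1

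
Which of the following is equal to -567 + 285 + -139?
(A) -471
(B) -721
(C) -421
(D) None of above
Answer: C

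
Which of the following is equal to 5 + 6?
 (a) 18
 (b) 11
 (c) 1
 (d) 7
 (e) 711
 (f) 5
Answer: b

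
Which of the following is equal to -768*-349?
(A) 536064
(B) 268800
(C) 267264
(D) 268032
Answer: D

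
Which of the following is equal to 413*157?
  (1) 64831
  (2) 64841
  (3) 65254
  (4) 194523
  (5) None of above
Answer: 2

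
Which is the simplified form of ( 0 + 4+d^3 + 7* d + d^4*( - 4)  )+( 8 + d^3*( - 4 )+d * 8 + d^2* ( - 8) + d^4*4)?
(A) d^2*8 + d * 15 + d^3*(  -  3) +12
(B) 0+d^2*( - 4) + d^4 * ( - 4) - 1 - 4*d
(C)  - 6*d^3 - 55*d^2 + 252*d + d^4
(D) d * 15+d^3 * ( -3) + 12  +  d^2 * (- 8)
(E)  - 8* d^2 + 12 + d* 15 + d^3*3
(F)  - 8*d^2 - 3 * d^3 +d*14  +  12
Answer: D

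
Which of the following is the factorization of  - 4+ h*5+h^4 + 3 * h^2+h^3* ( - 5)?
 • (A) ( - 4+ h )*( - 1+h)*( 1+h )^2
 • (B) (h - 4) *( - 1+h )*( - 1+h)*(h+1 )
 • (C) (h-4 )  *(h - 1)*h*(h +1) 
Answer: B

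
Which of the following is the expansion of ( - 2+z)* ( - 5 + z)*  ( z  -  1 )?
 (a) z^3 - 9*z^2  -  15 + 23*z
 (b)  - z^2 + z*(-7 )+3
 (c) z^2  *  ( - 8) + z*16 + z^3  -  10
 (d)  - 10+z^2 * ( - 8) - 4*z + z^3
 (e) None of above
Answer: e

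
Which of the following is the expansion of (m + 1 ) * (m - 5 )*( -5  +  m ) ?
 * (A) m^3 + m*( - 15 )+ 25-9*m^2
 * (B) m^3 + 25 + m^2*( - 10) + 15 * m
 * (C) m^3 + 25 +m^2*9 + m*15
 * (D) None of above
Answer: D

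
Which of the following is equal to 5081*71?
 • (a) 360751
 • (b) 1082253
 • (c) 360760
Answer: a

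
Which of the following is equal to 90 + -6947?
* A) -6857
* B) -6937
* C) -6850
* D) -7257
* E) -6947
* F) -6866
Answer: A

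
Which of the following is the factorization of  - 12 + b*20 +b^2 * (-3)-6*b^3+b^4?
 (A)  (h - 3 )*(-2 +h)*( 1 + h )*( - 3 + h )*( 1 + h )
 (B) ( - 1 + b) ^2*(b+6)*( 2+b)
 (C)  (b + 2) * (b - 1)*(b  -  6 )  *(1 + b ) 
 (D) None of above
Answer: D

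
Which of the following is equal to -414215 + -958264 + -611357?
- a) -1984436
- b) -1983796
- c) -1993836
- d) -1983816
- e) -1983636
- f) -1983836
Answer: f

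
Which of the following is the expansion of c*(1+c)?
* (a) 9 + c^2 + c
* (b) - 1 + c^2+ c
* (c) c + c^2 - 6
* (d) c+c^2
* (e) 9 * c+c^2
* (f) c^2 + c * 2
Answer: d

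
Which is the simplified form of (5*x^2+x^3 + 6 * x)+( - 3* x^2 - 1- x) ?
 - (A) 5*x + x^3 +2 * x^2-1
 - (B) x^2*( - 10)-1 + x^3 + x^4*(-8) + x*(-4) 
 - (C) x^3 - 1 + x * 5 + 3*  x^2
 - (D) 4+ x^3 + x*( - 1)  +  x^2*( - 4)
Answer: A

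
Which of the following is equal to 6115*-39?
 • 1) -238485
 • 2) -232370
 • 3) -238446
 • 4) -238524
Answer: 1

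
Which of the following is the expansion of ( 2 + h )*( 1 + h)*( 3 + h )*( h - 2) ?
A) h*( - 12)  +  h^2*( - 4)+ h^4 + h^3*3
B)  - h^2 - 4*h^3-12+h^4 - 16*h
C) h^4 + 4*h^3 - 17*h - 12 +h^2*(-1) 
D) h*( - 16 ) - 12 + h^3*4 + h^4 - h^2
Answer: D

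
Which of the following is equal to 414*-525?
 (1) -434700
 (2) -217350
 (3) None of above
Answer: 2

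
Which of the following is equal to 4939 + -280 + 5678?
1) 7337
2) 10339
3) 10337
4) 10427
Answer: 3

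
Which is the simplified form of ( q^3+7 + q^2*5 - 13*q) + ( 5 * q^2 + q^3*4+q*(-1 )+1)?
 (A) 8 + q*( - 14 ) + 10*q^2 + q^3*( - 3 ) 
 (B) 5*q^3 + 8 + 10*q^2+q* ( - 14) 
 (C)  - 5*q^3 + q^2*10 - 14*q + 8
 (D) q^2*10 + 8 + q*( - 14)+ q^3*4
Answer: B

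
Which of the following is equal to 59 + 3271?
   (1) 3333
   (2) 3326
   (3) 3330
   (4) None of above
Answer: 3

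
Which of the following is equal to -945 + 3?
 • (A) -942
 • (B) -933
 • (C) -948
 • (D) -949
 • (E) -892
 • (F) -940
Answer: A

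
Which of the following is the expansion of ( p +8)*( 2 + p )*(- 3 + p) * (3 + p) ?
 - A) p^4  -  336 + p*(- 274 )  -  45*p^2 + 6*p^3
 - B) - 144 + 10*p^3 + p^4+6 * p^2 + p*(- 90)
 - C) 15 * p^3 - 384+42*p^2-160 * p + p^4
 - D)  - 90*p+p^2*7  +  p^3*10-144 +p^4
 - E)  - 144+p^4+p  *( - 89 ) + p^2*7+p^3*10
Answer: D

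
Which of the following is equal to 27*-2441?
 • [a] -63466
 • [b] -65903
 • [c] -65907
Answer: c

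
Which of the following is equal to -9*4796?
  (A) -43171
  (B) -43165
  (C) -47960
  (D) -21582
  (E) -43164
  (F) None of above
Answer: E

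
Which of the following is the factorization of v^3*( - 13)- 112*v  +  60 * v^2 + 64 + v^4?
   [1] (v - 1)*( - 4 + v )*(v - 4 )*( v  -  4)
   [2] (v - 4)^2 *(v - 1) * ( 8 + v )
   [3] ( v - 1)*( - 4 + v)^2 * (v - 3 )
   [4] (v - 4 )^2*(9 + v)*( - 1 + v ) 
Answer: 1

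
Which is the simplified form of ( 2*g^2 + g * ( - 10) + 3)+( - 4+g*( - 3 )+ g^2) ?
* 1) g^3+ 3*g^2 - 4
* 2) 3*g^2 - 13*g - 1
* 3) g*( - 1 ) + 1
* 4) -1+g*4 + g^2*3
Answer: 2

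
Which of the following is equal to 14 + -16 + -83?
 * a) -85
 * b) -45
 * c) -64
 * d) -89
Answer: a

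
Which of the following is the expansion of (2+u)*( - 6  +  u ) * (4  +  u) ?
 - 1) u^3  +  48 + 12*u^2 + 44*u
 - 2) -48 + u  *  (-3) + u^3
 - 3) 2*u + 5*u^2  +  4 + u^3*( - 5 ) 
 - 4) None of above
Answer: 4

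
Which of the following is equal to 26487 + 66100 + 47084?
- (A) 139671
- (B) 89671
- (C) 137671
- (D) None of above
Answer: A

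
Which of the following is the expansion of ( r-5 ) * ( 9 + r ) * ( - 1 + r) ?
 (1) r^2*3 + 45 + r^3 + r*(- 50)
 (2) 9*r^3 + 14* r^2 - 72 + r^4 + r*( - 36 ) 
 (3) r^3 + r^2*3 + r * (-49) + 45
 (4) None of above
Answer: 3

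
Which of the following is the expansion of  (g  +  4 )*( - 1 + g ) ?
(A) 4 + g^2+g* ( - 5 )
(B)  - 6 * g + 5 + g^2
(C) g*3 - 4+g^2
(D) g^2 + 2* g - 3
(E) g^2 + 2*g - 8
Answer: C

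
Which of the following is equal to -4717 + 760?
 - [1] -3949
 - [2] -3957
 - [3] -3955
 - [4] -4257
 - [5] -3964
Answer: 2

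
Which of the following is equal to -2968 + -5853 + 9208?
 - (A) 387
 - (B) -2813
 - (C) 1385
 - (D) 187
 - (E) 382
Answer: A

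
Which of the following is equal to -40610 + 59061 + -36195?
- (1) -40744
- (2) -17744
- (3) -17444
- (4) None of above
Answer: 2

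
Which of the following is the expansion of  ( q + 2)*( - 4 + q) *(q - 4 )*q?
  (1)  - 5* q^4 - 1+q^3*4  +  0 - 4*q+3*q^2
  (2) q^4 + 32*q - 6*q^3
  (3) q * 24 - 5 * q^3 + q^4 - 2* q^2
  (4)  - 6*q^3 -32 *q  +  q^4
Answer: 2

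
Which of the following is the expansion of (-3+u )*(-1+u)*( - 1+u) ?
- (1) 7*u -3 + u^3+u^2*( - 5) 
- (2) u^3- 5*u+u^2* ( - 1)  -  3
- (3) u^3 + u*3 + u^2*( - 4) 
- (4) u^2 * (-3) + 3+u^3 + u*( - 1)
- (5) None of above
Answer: 1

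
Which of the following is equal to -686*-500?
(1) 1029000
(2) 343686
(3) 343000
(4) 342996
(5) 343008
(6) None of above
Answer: 3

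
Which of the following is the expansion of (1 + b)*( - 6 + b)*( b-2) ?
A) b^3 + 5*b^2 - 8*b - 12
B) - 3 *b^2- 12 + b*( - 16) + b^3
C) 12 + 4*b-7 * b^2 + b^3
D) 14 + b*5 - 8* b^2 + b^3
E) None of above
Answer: C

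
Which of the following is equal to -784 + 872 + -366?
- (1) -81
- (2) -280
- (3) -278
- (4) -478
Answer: 3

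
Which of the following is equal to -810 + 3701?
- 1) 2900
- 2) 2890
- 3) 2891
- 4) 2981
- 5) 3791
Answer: 3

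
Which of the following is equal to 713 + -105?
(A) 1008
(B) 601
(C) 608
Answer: C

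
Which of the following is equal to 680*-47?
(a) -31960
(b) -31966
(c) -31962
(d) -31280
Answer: a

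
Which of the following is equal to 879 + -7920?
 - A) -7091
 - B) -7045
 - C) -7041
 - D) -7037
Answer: C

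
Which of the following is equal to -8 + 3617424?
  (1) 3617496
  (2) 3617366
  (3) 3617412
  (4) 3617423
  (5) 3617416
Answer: 5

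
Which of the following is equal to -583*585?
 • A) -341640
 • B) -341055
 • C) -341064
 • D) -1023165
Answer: B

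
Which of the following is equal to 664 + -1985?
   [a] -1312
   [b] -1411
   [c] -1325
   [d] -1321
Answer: d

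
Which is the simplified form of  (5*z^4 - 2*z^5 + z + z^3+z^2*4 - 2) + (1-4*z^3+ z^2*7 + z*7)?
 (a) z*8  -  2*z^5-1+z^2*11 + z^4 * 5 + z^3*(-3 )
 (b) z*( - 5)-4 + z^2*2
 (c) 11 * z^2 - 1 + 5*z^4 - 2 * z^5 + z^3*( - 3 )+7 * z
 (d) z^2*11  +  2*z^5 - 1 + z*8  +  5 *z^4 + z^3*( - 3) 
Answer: a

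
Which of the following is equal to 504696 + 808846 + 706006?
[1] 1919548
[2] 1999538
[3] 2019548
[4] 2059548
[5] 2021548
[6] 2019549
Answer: 3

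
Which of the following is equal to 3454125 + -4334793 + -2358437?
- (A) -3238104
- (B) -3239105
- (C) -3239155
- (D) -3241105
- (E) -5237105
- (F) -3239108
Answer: B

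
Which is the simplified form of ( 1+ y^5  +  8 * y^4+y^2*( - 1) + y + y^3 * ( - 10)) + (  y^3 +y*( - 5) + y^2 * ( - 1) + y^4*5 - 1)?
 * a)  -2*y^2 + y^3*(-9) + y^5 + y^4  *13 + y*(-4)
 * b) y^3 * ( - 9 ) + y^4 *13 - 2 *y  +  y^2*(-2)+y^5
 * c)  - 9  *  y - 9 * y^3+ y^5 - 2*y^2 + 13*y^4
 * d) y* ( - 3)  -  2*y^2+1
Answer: a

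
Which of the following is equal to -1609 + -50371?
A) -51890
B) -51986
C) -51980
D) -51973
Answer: C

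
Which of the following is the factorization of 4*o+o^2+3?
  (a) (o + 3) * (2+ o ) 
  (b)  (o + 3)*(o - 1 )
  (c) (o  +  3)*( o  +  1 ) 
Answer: c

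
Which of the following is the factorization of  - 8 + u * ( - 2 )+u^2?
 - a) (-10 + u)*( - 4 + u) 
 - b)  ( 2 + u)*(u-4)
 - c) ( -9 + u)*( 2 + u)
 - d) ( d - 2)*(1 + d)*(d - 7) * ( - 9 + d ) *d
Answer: b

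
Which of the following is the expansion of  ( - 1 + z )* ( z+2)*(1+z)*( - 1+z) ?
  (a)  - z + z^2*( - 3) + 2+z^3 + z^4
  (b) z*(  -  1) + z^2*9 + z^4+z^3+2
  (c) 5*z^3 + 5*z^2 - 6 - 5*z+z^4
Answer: a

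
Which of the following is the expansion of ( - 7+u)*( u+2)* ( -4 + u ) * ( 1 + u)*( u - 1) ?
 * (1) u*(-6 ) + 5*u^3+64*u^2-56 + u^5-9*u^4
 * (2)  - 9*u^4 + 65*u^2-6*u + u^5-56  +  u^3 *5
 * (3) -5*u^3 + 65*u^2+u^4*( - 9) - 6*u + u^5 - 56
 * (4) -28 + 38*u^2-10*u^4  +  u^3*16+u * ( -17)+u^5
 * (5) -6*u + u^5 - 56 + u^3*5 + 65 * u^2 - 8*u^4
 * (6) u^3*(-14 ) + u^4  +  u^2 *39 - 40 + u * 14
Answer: 2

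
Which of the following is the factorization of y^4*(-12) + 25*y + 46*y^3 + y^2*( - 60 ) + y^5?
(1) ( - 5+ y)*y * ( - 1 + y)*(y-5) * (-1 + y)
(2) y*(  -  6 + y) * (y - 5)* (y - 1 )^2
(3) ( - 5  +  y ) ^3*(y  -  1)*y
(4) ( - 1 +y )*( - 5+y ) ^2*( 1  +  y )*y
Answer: 1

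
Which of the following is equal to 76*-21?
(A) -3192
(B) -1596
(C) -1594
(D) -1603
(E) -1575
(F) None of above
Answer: B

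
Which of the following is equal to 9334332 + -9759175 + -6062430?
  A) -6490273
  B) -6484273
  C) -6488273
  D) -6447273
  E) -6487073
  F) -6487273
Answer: F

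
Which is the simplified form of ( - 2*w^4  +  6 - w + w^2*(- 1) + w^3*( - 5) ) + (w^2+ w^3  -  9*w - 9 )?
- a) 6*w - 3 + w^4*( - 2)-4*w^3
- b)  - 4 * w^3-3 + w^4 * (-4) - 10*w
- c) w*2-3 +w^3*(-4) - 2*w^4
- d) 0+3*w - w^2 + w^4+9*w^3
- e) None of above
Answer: e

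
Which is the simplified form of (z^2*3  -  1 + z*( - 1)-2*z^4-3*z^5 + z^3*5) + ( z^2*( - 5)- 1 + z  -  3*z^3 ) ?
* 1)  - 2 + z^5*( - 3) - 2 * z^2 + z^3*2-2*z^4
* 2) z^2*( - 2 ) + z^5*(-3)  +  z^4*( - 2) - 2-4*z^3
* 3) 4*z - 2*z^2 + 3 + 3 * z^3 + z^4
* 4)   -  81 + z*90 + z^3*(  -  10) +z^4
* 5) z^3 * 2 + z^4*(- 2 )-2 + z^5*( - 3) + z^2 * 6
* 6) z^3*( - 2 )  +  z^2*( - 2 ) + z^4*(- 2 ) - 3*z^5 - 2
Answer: 1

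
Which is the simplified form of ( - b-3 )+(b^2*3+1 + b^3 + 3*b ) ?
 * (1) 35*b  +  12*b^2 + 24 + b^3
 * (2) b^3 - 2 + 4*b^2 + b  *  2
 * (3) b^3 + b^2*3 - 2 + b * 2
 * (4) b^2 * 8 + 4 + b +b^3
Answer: 3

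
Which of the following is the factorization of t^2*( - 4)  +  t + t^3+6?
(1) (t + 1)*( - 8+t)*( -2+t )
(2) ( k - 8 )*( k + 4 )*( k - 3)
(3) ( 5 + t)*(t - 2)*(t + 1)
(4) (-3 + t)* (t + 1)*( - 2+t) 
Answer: 4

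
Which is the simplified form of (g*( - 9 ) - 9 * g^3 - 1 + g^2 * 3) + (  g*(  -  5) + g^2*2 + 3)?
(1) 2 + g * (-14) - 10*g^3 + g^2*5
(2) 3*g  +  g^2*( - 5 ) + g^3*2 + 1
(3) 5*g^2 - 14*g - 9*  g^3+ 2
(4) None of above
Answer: 3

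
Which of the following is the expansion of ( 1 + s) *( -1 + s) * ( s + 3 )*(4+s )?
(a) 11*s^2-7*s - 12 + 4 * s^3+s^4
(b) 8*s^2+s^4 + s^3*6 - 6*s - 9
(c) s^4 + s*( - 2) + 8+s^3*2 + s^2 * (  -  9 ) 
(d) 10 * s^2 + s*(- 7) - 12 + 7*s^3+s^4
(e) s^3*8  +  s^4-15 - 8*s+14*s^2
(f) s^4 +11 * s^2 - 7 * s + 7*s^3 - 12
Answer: f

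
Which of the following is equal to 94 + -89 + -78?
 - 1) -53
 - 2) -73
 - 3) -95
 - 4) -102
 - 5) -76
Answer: 2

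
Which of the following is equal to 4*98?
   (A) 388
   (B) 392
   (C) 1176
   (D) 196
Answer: B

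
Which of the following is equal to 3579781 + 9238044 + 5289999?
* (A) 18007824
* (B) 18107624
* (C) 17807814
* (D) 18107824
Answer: D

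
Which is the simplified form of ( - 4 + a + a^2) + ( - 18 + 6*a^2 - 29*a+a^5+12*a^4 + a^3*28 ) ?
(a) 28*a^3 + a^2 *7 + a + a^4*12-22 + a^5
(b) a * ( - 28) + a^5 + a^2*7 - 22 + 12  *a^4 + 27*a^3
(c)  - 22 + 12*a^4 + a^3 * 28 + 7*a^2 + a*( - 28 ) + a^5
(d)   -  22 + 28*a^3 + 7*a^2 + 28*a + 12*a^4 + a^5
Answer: c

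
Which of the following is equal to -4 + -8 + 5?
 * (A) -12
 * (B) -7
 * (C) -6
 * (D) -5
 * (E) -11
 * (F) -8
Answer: B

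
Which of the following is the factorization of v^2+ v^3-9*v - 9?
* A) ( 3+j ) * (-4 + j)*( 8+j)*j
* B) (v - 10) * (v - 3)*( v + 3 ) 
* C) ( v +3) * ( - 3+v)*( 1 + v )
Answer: C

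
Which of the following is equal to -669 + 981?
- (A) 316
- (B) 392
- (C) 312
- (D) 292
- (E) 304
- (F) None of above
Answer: C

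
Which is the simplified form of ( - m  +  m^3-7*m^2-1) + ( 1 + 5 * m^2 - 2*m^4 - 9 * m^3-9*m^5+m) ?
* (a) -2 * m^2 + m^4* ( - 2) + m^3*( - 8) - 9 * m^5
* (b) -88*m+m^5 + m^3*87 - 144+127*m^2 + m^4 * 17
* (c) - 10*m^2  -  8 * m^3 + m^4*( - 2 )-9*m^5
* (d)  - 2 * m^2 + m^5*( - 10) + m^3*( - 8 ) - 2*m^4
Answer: a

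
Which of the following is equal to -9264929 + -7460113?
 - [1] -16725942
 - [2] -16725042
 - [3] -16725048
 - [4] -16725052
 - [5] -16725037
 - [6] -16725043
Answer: 2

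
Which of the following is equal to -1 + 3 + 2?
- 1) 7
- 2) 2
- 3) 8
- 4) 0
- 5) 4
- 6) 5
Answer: 5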